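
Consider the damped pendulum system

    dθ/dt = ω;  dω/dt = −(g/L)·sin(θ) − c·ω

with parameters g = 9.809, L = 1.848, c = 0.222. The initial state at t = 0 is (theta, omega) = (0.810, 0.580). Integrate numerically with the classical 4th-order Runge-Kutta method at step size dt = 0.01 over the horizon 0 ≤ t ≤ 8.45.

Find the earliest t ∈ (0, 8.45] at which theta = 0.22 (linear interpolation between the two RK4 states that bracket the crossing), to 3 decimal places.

t = 0.757

t=0.000: state=(0.810, 0.580)
step 1 (dt=0.01): k1=(0.580, -3.973), k2=(0.560, -3.979), k3=(0.560, -3.979), k4=(0.540, -3.985); state += dt/6·(k1+2k2+2k3+k4)
t=0.010: state=(0.816, 0.540)
t=0.020: state=(0.821, 0.500)
t=0.030: state=(0.826, 0.460)
continuing one RK4 step at a time; state shown every 50 steps (Δt=0.5):
t=0.500: state=(0.616, -1.259)
t=0.750: state=(0.232, -1.728)
next step: t=0.760: state=(0.215, -1.736) — theta has crossed 0.22
linear interpolation between t=0.750 (0.23199) and t=0.760 (0.21467) → t≈0.757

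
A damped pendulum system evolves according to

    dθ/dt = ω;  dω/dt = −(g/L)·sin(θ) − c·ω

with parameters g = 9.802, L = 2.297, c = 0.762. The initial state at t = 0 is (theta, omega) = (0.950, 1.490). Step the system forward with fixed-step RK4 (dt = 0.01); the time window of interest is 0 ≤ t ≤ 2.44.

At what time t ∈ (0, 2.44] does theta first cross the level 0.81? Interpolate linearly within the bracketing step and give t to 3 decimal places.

t = 0.817

t=0.000: state=(0.950, 1.490)
step 1 (dt=0.01): k1=(1.490, -4.606), k2=(1.467, -4.607), k3=(1.467, -4.607), k4=(1.444, -4.607); state += dt/6·(k1+2k2+2k3+k4)
t=0.010: state=(0.965, 1.444)
t=0.020: state=(0.979, 1.398)
t=0.030: state=(0.993, 1.352)
continuing one RK4 step at a time; state shown every 10 steps (Δt=0.1):
t=0.100: state=(1.076, 1.031)
t=0.200: state=(1.157, 0.586)
t=0.300: state=(1.194, 0.163)
t=0.400: state=(1.190, -0.231)
t=0.500: state=(1.149, -0.593)
t=0.600: state=(1.073, -0.918)
t=0.700: state=(0.967, -1.201)
t=0.800: state=(0.834, -1.435)
t=0.810: state=(0.820, -1.455)
next step: t=0.820: state=(0.805, -1.475) — theta has crossed 0.81
linear interpolation between t=0.810 (0.81997) and t=0.820 (0.80532) → t≈0.817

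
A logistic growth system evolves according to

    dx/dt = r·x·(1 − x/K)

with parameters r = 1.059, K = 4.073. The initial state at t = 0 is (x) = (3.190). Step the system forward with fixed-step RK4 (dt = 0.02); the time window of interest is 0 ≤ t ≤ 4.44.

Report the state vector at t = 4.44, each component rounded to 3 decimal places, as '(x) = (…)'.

(x) = (4.063)

t=0.000: state=(3.190)
step 1 (dt=0.02): k1=(0.732), k2=(0.728), k3=(0.728), k4=(0.724); state += dt/6·(k1+2k2+2k3+k4)
t=0.020: state=(3.205)
t=0.040: state=(3.219)
t=0.060: state=(3.233)
continuing one RK4 step at a time; state shown every 10 steps (Δt=0.2):
t=0.200: state=(3.328)
t=0.400: state=(3.448)
t=0.600: state=(3.552)
t=0.800: state=(3.641)
t=1.000: state=(3.716)
t=1.200: state=(3.779)
t=1.400: state=(3.832)
t=1.600: state=(3.876)
t=1.800: state=(3.912)
t=2.000: state=(3.942)
t=2.200: state=(3.966)
t=2.400: state=(3.986)
t=2.600: state=(4.002)
t=2.800: state=(4.016)
t=3.000: state=(4.027)
t=3.200: state=(4.035)
t=3.400: state=(4.042)
t=3.600: state=(4.048)
t=3.800: state=(4.053)
t=4.000: state=(4.057)
t=4.200: state=(4.060)
t=4.400: state=(4.062)
t=4.440: state=(4.063)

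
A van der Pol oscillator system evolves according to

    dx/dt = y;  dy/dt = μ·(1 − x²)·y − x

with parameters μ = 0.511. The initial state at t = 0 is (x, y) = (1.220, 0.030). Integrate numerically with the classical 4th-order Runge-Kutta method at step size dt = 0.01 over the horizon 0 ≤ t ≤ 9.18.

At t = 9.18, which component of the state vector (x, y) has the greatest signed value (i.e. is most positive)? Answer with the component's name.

largest component: y

t=0.000: state=(1.220, 0.030)
step 1 (dt=0.01): k1=(0.030, -1.227), k2=(0.024, -1.226), k3=(0.024, -1.226), k4=(0.018, -1.225); state += dt/6·(k1+2k2+2k3+k4)
t=0.010: state=(1.220, 0.018)
t=0.020: state=(1.220, 0.006)
t=0.030: state=(1.220, -0.007)
continuing one RK4 step at a time; state shown every 50 steps (Δt=0.5):
t=0.500: state=(1.089, -0.537)
t=1.000: state=(0.696, -1.032)
t=1.500: state=(0.061, -1.498)
t=2.000: state=(-0.757, -1.671)
t=2.500: state=(-1.462, -1.005)
t=3.000: state=(-1.706, -0.003)
t=3.500: state=(-1.525, 0.670)
t=4.000: state=(-1.065, 1.164)
t=4.500: state=(-0.353, 1.695)
t=5.000: state=(0.613, 2.086)
t=5.500: state=(1.547, 1.418)
t=6.000: state=(1.923, 0.134)
t=6.500: state=(1.778, -0.627)
t=7.000: state=(1.344, -1.095)
t=7.500: state=(0.677, -1.591)
t=8.000: state=(-0.259, -2.130)
t=8.500: state=(-1.323, -1.882)
t=9.000: state=(-1.933, -0.514)
t=9.180: state=(-1.986, -0.084)
compare at T: x=-1.986, y=-0.084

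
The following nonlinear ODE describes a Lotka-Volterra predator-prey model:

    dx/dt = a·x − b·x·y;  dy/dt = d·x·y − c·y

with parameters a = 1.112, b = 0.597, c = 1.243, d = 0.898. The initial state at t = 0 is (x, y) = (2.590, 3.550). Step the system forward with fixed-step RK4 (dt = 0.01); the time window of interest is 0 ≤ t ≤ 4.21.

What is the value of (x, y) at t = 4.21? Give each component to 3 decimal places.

t=0.000: state=(2.590, 3.550)
step 1 (dt=0.01): k1=(-2.609, 3.844), k2=(-2.625, 3.823), k3=(-2.625, 3.823), k4=(-2.641, 3.801); state += dt/6·(k1+2k2+2k3+k4)
t=0.010: state=(2.564, 3.588)
t=0.020: state=(2.537, 3.626)
t=0.030: state=(2.510, 3.663)
continuing one RK4 step at a time; state shown every 20 steps (Δt=0.2):
t=0.200: state=(2.032, 4.196)
t=0.400: state=(1.505, 4.489)
t=0.600: state=(1.101, 4.415)
t=0.800: state=(0.827, 4.087)
t=1.000: state=(0.651, 3.635)
t=1.200: state=(0.542, 3.153)
t=1.400: state=(0.478, 2.693)
t=1.600: state=(0.444, 2.281)
t=1.800: state=(0.431, 1.924)
t=2.000: state=(0.436, 1.621)
t=2.200: state=(0.456, 1.370)
t=2.400: state=(0.490, 1.163)
t=2.600: state=(0.538, 0.994)
t=2.800: state=(0.602, 0.859)
t=3.000: state=(0.683, 0.751)
t=3.200: state=(0.784, 0.668)
t=3.400: state=(0.908, 0.607)
t=3.600: state=(1.058, 0.564)
t=3.800: state=(1.237, 0.540)
t=4.000: state=(1.449, 0.536)
t=4.200: state=(1.697, 0.554)
t=4.210: state=(1.710, 0.556)

(x, y) = (1.710, 0.556)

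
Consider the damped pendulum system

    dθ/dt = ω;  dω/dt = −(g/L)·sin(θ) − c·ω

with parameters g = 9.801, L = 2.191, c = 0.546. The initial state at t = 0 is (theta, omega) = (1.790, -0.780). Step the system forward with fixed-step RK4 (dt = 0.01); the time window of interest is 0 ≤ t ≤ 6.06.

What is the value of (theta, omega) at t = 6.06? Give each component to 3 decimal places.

t=0.000: state=(1.790, -0.780)
step 1 (dt=0.01): k1=(-0.780, -3.940), k2=(-0.800, -3.933), k3=(-0.800, -3.933), k4=(-0.819, -3.927); state += dt/6·(k1+2k2+2k3+k4)
t=0.010: state=(1.782, -0.819)
t=0.020: state=(1.774, -0.859)
t=0.030: state=(1.765, -0.898)
continuing one RK4 step at a time; state shown every 20 steps (Δt=0.2):
t=0.200: state=(1.557, -1.539)
t=0.400: state=(1.180, -2.207)
t=0.600: state=(0.689, -2.655)
t=0.800: state=(0.144, -2.716)
t=1.000: state=(-0.367, -2.332)
t=1.200: state=(-0.767, -1.628)
t=1.400: state=(-1.010, -0.795)
t=1.600: state=(-1.086, 0.028)
t=1.800: state=(-1.005, 0.763)
t=2.000: state=(-0.791, 1.349)
t=2.200: state=(-0.480, 1.713)
t=2.400: state=(-0.125, 1.785)
t=2.600: state=(0.214, 1.557)
t=2.800: state=(0.483, 1.100)
t=3.000: state=(0.646, 0.525)
t=3.200: state=(0.692, -0.061)
t=3.400: state=(0.626, -0.579)
t=3.600: state=(0.469, -0.964)
t=3.800: state=(0.253, -1.164)
t=4.000: state=(0.018, -1.156)
t=4.200: state=(-0.196, -0.956)
t=4.400: state=(-0.356, -0.621)
t=4.600: state=(-0.440, -0.222)
t=4.800: state=(-0.445, 0.169)
t=5.000: state=(-0.377, 0.494)
t=5.200: state=(-0.255, 0.708)
t=5.400: state=(-0.103, 0.786)
t=5.600: state=(0.050, 0.725)
t=5.800: state=(0.179, 0.550)
t=6.000: state=(0.265, 0.302)
t=6.060: state=(0.281, 0.221)

(theta, omega) = (0.281, 0.221)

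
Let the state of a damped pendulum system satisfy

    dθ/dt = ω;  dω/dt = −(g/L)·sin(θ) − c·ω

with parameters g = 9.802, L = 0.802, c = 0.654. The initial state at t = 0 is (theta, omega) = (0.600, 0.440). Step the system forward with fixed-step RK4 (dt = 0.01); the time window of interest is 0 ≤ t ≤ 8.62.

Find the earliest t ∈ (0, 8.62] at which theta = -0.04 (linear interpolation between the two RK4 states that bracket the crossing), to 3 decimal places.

t=0.000: state=(0.600, 0.440)
step 1 (dt=0.01): k1=(0.440, -7.189), k2=(0.404, -7.187), k3=(0.404, -7.186), k4=(0.368, -7.182); state += dt/6·(k1+2k2+2k3+k4)
t=0.010: state=(0.604, 0.368)
t=0.020: state=(0.607, 0.296)
t=0.030: state=(0.610, 0.225)
continuing one RK4 step at a time; state shown every 50 steps (Δt=0.5):
t=0.500: state=(0.094, -1.834)
t=0.570: state=(-0.033, -1.777)
next step: t=0.580: state=(-0.050, -1.761) — theta has crossed -0.04
linear interpolation between t=0.570 (-0.03266) and t=0.580 (-0.05035) → t≈0.574

t = 0.574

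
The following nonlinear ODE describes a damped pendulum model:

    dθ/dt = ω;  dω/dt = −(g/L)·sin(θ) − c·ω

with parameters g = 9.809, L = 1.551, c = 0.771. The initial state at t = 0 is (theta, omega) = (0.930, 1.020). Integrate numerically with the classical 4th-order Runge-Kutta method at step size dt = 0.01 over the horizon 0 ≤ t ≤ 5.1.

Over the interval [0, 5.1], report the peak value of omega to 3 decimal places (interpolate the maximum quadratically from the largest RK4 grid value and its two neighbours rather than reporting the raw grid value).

t=0.000: state=(0.930, 1.020)
step 1 (dt=0.01): k1=(1.020, -5.856), k2=(0.991, -5.853), k3=(0.991, -5.852), k4=(0.961, -5.848); state += dt/6·(k1+2k2+2k3+k4)
t=0.010: state=(0.940, 0.961)
t=0.020: state=(0.949, 0.903)
t=0.030: state=(0.958, 0.845)
continuing one RK4 step at a time; state shown every 20 steps (Δt=0.2):
t=0.200: state=(1.019, -0.108)
t=0.400: state=(0.898, -1.061)
t=0.600: state=(0.615, -1.718)
t=0.800: state=(0.240, -1.954)
t=1.000: state=(-0.136, -1.725)
t=1.200: state=(-0.426, -1.139)
t=1.400: state=(-0.581, -0.397)
t=1.600: state=(-0.587, 0.318)
t=1.800: state=(-0.465, 0.868)
t=2.000: state=(-0.257, 1.160)
t=2.200: state=(-0.021, 1.152)
t=2.400: state=(0.186, 0.883)
t=2.600: state=(0.321, 0.452)
t=2.800: state=(0.365, -0.016)
t=3.000: state=(0.320, -0.414)
t=3.200: state=(0.209, -0.664)
t=3.400: state=(0.067, -0.729)
t=3.600: state=(-0.071, -0.619)
t=3.800: state=(-0.172, -0.382)
t=4.000: state=(-0.220, -0.093)
t=4.200: state=(-0.211, 0.176)
t=4.400: state=(-0.155, 0.367)
t=4.600: state=(-0.072, 0.447)
t=4.800: state=(0.016, 0.413)
t=5.000: state=(0.088, 0.290)
t=5.100: state=(0.113, 0.207)
largest grid value and its neighbours: omega(2.080)=1.19256, omega(2.090)=1.19323, omega(2.100)=1.19316
parabola through these three points peaks at t≈2.094 with omega≈1.19329

max omega = 1.193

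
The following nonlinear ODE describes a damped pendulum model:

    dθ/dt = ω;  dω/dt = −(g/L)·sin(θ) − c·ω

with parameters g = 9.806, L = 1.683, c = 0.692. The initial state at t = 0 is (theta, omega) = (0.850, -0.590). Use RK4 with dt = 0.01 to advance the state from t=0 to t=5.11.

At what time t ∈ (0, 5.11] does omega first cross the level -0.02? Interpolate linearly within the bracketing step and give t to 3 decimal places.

t = 1.221

t=0.000: state=(0.850, -0.590)
step 1 (dt=0.01): k1=(-0.590, -3.969), k2=(-0.610, -3.944), k3=(-0.610, -3.944), k4=(-0.629, -3.918); state += dt/6·(k1+2k2+2k3+k4)
t=0.010: state=(0.844, -0.629)
t=0.020: state=(0.837, -0.668)
t=0.030: state=(0.831, -0.707)
continuing one RK4 step at a time; state shown every 20 steps (Δt=0.2):
t=0.200: state=(0.660, -1.266)
t=0.400: state=(0.364, -1.636)
t=0.600: state=(0.031, -1.633)
t=0.800: state=(-0.266, -1.285)
t=1.000: state=(-0.468, -0.717)
t=1.200: state=(-0.548, -0.084)
t=1.220: state=(-0.549, -0.022)
next step: t=1.230: state=(-0.549, 0.008) — omega has crossed -0.02
linear interpolation between t=1.220 (-0.02235) and t=1.230 (0.00812) → t≈1.221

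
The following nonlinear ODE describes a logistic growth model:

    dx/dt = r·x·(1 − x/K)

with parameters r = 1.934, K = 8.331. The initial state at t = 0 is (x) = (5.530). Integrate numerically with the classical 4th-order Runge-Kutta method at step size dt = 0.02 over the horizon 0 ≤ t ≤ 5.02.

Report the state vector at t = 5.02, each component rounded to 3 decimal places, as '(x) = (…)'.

t=0.000: state=(5.530)
step 1 (dt=0.02): k1=(3.596), k2=(3.573), k3=(3.573), k4=(3.549); state += dt/6·(k1+2k2+2k3+k4)
t=0.020: state=(5.601)
t=0.040: state=(5.672)
t=0.060: state=(5.741)
continuing one RK4 step at a time; state shown every 10 steps (Δt=0.2):
t=0.200: state=(6.198)
t=0.400: state=(6.753)
t=0.600: state=(7.190)
t=0.800: state=(7.520)
t=1.000: state=(7.763)
t=1.200: state=(7.936)
t=1.400: state=(8.059)
t=1.600: state=(8.144)
t=1.800: state=(8.203)
t=2.000: state=(8.244)
t=2.200: state=(8.272)
t=2.400: state=(8.291)
t=2.600: state=(8.303)
t=2.800: state=(8.312)
t=3.000: state=(8.318)
t=3.200: state=(8.322)
t=3.400: state=(8.325)
t=3.600: state=(8.327)
t=3.800: state=(8.328)
t=4.000: state=(8.329)
t=4.200: state=(8.330)
t=4.400: state=(8.330)
t=4.600: state=(8.330)
t=4.800: state=(8.331)
t=5.000: state=(8.331)
t=5.020: state=(8.331)

(x) = (8.331)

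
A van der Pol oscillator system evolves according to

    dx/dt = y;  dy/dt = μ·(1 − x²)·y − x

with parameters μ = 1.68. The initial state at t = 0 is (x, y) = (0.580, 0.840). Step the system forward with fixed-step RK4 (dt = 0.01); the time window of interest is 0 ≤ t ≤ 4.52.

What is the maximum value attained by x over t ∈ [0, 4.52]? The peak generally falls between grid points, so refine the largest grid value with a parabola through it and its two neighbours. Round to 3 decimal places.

t=0.000: state=(0.580, 0.840)
step 1 (dt=0.01): k1=(0.840, 0.356), k2=(0.842, 0.347), k3=(0.842, 0.347), k4=(0.843, 0.338); state += dt/6·(k1+2k2+2k3+k4)
t=0.010: state=(0.588, 0.843)
t=0.020: state=(0.597, 0.847)
t=0.030: state=(0.605, 0.850)
continuing one RK4 step at a time; state shown every 20 steps (Δt=0.2):
t=0.200: state=(0.752, 0.867)
t=0.400: state=(0.919, 0.784)
t=0.600: state=(1.058, 0.590)
t=0.800: state=(1.151, 0.334)
t=1.000: state=(1.192, 0.073)
t=1.200: state=(1.182, -0.159)
t=1.400: state=(1.130, -0.361)
t=1.600: state=(1.039, -0.551)
t=1.800: state=(0.909, -0.758)
t=2.000: state=(0.732, -1.019)
t=2.200: state=(0.494, -1.391)
t=2.400: state=(0.163, -1.948)
t=2.600: state=(-0.299, -2.697)
t=2.800: state=(-0.901, -3.195)
t=3.000: state=(-1.493, -2.493)
t=3.200: state=(-1.849, -1.079)
t=3.400: state=(-1.964, -0.186)
t=3.600: state=(-1.958, 0.182)
t=3.800: state=(-1.905, 0.326)
t=4.000: state=(-1.832, 0.395)
t=4.200: state=(-1.749, 0.442)
t=4.400: state=(-1.656, 0.487)
t=4.520: state=(-1.596, 0.516)
largest grid value and its neighbours: x(1.050)=1.19372, x(1.060)=1.19378, x(1.070)=1.19372
parabola through these three points peaks at t≈1.060 with x≈1.19378

max x = 1.194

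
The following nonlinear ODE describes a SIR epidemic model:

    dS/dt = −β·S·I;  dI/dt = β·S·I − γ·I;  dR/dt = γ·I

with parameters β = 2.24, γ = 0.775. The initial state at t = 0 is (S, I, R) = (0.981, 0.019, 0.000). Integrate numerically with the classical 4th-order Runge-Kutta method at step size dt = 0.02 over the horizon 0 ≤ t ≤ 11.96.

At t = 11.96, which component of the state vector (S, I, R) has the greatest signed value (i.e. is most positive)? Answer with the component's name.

t=0.000: state=(0.981, 0.019, 0.000)
step 1 (dt=0.02): k1=(-0.042, 0.027, 0.015), k2=(-0.042, 0.027, 0.015), k3=(-0.042, 0.027, 0.015), k4=(-0.043, 0.028, 0.015); state += dt/6·(k1+2k2+2k3+k4)
t=0.020: state=(0.980, 0.020, 0.000)
t=0.040: state=(0.979, 0.020, 0.001)
t=0.060: state=(0.978, 0.021, 0.001)
continuing one RK4 step at a time; state shown every 25 steps (Δt=0.5):
t=0.500: state=(0.951, 0.038, 0.011)
t=1.000: state=(0.895, 0.073, 0.032)
t=1.500: state=(0.801, 0.129, 0.070)
t=2.000: state=(0.667, 0.199, 0.133)
t=2.500: state=(0.514, 0.262, 0.224)
t=3.000: state=(0.375, 0.292, 0.332)
t=3.500: state=(0.271, 0.284, 0.445)
t=4.000: state=(0.201, 0.250, 0.549)
t=4.500: state=(0.155, 0.207, 0.638)
t=5.000: state=(0.126, 0.164, 0.710)
t=5.500: state=(0.107, 0.127, 0.766)
t=6.000: state=(0.095, 0.096, 0.809)
t=6.500: state=(0.086, 0.072, 0.841)
t=7.000: state=(0.080, 0.054, 0.866)
t=7.500: state=(0.076, 0.040, 0.884)
t=8.000: state=(0.073, 0.030, 0.897)
t=8.500: state=(0.071, 0.022, 0.907)
t=9.000: state=(0.070, 0.016, 0.914)
t=9.500: state=(0.069, 0.012, 0.920)
t=10.000: state=(0.068, 0.009, 0.923)
t=10.500: state=(0.067, 0.006, 0.926)
t=11.000: state=(0.067, 0.005, 0.928)
t=11.500: state=(0.067, 0.003, 0.930)
t=11.960: state=(0.067, 0.003, 0.931)
compare at T: S=0.067, I=0.003, R=0.931

largest component: R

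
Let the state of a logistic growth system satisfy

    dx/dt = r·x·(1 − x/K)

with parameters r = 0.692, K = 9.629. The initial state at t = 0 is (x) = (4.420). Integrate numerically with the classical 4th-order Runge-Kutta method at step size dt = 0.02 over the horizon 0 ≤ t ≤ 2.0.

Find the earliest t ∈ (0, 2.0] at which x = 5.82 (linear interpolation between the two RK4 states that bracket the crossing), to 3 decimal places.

t=0.000: state=(4.420)
step 1 (dt=0.02): k1=(1.655), k2=(1.656), k3=(1.656), k4=(1.656); state += dt/6·(k1+2k2+2k3+k4)
t=0.020: state=(4.453)
t=0.040: state=(4.486)
t=0.060: state=(4.519)
continuing one RK4 step at a time; state shown every 5 steps (Δt=0.1):
t=0.100: state=(4.586)
t=0.200: state=(4.752)
t=0.300: state=(4.919)
t=0.400: state=(5.085)
t=0.500: state=(5.251)
t=0.600: state=(5.415)
t=0.700: state=(5.579)
t=0.800: state=(5.740)
t=0.840: state=(5.804)
next step: t=0.860: state=(5.836) — x has crossed 5.82
linear interpolation between t=0.840 (5.80410) and t=0.860 (5.83596) → t≈0.850

t = 0.850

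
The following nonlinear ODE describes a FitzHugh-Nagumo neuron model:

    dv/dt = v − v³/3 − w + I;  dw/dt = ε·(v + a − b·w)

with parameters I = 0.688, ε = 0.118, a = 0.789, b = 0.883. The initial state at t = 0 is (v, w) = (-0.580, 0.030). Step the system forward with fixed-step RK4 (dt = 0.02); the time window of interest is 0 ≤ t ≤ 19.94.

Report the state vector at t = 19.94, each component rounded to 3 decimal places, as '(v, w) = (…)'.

t=0.000: state=(-0.580, 0.030)
step 1 (dt=0.02): k1=(0.143, 0.022), k2=(0.144, 0.022), k3=(0.144, 0.022), k4=(0.145, 0.022); state += dt/6·(k1+2k2+2k3+k4)
t=0.020: state=(-0.577, 0.030)
t=0.040: state=(-0.574, 0.031)
t=0.060: state=(-0.571, 0.031)
continuing one RK4 step at a time; state shown every 50 steps (Δt=1):
t=1.000: state=(-0.387, 0.060)
t=2.000: state=(0.002, 0.119)
t=3.000: state=(0.858, 0.239)
t=4.000: state=(1.672, 0.454)
t=5.000: state=(1.756, 0.693)
t=6.000: state=(1.671, 0.906)
t=7.000: state=(1.565, 1.086)
t=8.000: state=(1.452, 1.236)
t=9.000: state=(1.332, 1.358)
t=10.000: state=(1.199, 1.454)
t=11.000: state=(1.045, 1.524)
t=12.000: state=(0.846, 1.568)
t=13.000: state=(0.540, 1.580)
t=14.000: state=(-0.080, 1.542)
t=15.000: state=(-1.351, 1.400)
t=16.000: state=(-1.904, 1.156)
t=17.000: state=(-1.869, 0.917)
t=18.000: state=(-1.784, 0.710)
t=19.000: state=(-1.697, 0.533)
t=19.940: state=(-1.616, 0.392)

(v, w) = (-1.616, 0.392)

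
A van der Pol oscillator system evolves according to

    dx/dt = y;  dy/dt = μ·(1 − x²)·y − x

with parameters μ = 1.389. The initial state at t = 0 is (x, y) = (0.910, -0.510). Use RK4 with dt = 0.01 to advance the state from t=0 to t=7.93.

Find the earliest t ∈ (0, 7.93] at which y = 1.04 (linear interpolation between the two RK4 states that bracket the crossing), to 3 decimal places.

t=0.000: state=(0.910, -0.510)
step 1 (dt=0.01): k1=(-0.510, -1.032), k2=(-0.515, -1.034), k3=(-0.515, -1.034), k4=(-0.520, -1.036); state += dt/6·(k1+2k2+2k3+k4)
t=0.010: state=(0.905, -0.520)
t=0.020: state=(0.900, -0.531)
t=0.030: state=(0.894, -0.541)
continuing one RK4 step at a time; state shown every 50 steps (Δt=0.5):
t=0.500: state=(0.509, -1.147)
t=1.000: state=(-0.332, -2.306)
t=1.500: state=(-1.545, -1.823)
t=2.000: state=(-1.901, 0.058)
t=2.500: state=(-1.744, 0.470)
t=3.000: state=(-1.462, 0.659)
t=3.500: state=(-1.067, 0.961)
t=3.580: state=(-0.987, 1.037)
next step: t=3.590: state=(-0.976, 1.047) — y has crossed 1.04
linear interpolation between t=3.580 (1.03708) and t=3.590 (1.04742) → t≈3.583

t = 3.583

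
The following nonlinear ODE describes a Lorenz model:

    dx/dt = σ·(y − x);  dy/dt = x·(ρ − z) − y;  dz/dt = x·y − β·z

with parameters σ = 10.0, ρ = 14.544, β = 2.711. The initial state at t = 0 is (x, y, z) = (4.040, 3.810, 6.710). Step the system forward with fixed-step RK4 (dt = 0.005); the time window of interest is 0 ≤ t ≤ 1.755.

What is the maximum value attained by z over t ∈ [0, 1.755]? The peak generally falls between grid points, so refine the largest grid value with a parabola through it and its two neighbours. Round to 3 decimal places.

t=0.000: state=(4.040, 3.810, 6.710)
step 1 (dt=0.005): k1=(-2.300, 27.839, -2.798), k2=(-1.547, 27.753, -2.521), k3=(-1.568, 27.765, -2.516), k4=(-0.833, 27.690, -2.234); state += dt/6·(k1+2k2+2k3+k4)
t=0.005: state=(4.032, 3.949, 6.697)
t=0.010: state=(4.032, 4.087, 6.688)
t=0.015: state=(4.038, 4.225, 6.681)
continuing one RK4 step at a time; state shown every 20 steps (Δt=0.1):
t=0.100: state=(4.922, 6.637, 7.139)
t=0.200: state=(7.098, 9.530, 9.795)
t=0.300: state=(9.126, 10.312, 14.907)
t=0.400: state=(8.837, 7.080, 18.544)
t=0.500: state=(6.336, 3.598, 17.596)
t=0.600: state=(4.070, 2.422, 14.685)
t=0.700: state=(3.051, 2.598, 11.933)
t=0.800: state=(3.034, 3.405, 9.875)
t=0.900: state=(3.743, 4.783, 8.732)
t=1.000: state=(5.105, 6.770, 8.907)
t=1.100: state=(6.943, 8.817, 10.998)
t=1.200: state=(8.410, 9.203, 14.707)
t=1.300: state=(8.181, 6.953, 17.288)
t=1.400: state=(6.402, 4.394, 16.754)
t=1.500: state=(4.670, 3.349, 14.561)
t=1.600: state=(3.838, 3.473, 12.320)
t=1.700: state=(3.872, 4.271, 10.671)
t=1.755: state=(4.190, 4.939, 10.139)
largest grid value and its neighbours: z(0.420)=18.68591, z(0.425)=18.68986, z(0.430)=18.68195
parabola through these three points peaks at t≈0.424 with z≈18.69003

max z = 18.690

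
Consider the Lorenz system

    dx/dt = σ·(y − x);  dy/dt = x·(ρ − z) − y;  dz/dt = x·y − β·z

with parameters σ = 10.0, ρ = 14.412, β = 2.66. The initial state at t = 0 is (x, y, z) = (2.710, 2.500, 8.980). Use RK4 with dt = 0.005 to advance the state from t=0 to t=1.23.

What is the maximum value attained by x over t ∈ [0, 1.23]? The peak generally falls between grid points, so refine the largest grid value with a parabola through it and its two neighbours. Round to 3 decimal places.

t=0.000: state=(2.710, 2.500, 8.980)
step 1 (dt=0.005): k1=(-2.100, 12.221, -17.112), k2=(-1.742, 12.277, -16.928), k3=(-1.750, 12.281, -16.927), k4=(-1.398, 12.340, -16.743); state += dt/6·(k1+2k2+2k3+k4)
t=0.005: state=(2.701, 2.561, 8.895)
t=0.010: state=(2.696, 2.623, 8.813)
t=0.015: state=(2.694, 2.686, 8.732)
continuing one RK4 step at a time; state shown every 10 steps (Δt=0.05):
t=0.050: state=(2.763, 3.150, 8.221)
t=0.100: state=(3.073, 3.914, 7.677)
t=0.150: state=(3.596, 4.841, 7.403)
t=0.200: state=(4.316, 5.951, 7.481)
t=0.250: state=(5.225, 7.214, 8.024)
t=0.300: state=(6.285, 8.504, 9.154)
t=0.350: state=(7.396, 9.555, 10.931)
t=0.400: state=(8.365, 9.989, 13.219)
t=0.450: state=(8.930, 9.491, 15.569)
t=0.500: state=(8.878, 8.100, 17.339)
t=0.550: state=(8.189, 6.290, 18.068)
t=0.600: state=(7.079, 4.647, 17.763)
t=0.650: state=(5.860, 3.504, 16.770)
t=0.700: state=(4.786, 2.885, 15.464)
t=0.750: state=(3.980, 2.663, 14.098)
t=0.800: state=(3.464, 2.706, 12.803)
t=0.850: state=(3.209, 2.930, 11.644)
t=0.900: state=(3.172, 3.295, 10.655)
t=0.950: state=(3.322, 3.792, 9.865)
t=1.000: state=(3.638, 4.429, 9.304)
t=1.050: state=(4.111, 5.208, 9.018)
t=1.100: state=(4.732, 6.115, 9.068)
t=1.150: state=(5.485, 7.097, 9.523)
t=1.200: state=(6.323, 8.034, 10.439)
t=1.230: state=(6.832, 8.495, 11.210)
largest grid value and its neighbours: x(0.465)=8.98502, x(0.470)=8.99005, x(0.475)=8.98831
parabola through these three points peaks at t≈0.471 with x≈8.99025

max x = 8.990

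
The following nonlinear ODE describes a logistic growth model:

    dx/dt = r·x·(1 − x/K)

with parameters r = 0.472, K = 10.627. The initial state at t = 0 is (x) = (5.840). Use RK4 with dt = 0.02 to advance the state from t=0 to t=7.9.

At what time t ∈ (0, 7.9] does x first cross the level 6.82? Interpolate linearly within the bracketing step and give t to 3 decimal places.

t = 0.814

t=0.000: state=(5.840)
step 1 (dt=0.02): k1=(1.242), k2=(1.241), k3=(1.241), k4=(1.240); state += dt/6·(k1+2k2+2k3+k4)
t=0.020: state=(5.865)
t=0.040: state=(5.890)
t=0.060: state=(5.914)
continuing one RK4 step at a time; state shown every 25 steps (Δt=0.5):
t=0.500: state=(6.451)
t=0.800: state=(6.804)
next step: t=0.820: state=(6.827) — x has crossed 6.82
linear interpolation between t=0.800 (6.80388) and t=0.820 (6.82696) → t≈0.814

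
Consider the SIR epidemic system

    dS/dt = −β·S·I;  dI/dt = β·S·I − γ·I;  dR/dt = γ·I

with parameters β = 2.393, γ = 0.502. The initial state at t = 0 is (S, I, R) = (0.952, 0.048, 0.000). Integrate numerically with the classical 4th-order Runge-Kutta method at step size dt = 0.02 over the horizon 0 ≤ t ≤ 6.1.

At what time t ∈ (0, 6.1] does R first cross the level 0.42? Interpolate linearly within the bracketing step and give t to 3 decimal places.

t = 2.772

t=0.000: state=(0.952, 0.048, 0.000)
step 1 (dt=0.02): k1=(-0.109, 0.085, 0.024), k2=(-0.111, 0.087, 0.025), k3=(-0.111, 0.087, 0.025), k4=(-0.113, 0.088, 0.025); state += dt/6·(k1+2k2+2k3+k4)
t=0.020: state=(0.950, 0.050, 0.000)
t=0.040: state=(0.947, 0.052, 0.001)
t=0.060: state=(0.945, 0.053, 0.002)
continuing one RK4 step at a time; state shown every 10 steps (Δt=0.2):
t=0.200: state=(0.926, 0.068, 0.006)
t=0.400: state=(0.891, 0.095, 0.014)
t=0.600: state=(0.844, 0.130, 0.025)
t=0.800: state=(0.785, 0.174, 0.040)
t=1.000: state=(0.714, 0.226, 0.060)
t=1.200: state=(0.632, 0.282, 0.086)
t=1.400: state=(0.545, 0.338, 0.117)
t=1.600: state=(0.458, 0.389, 0.154)
t=1.800: state=(0.376, 0.429, 0.195)
t=2.000: state=(0.304, 0.456, 0.239)
t=2.200: state=(0.244, 0.470, 0.286)
t=2.400: state=(0.194, 0.472, 0.333)
t=2.600: state=(0.155, 0.464, 0.380)
t=2.760: state=(0.130, 0.452, 0.417)
next step: t=2.780: state=(0.127, 0.451, 0.422) — R has crossed 0.42
linear interpolation between t=2.760 (0.41727) and t=2.780 (0.42181) → t≈2.772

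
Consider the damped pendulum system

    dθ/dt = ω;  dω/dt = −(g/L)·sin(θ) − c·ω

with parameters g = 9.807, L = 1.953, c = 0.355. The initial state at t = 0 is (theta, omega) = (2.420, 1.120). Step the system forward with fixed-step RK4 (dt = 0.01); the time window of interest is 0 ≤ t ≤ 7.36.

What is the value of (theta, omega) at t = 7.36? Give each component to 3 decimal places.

(theta, omega) = (0.562, -0.794)

t=0.000: state=(2.420, 1.120)
step 1 (dt=0.01): k1=(1.120, -3.715), k2=(1.101, -3.687), k3=(1.102, -3.687), k4=(1.083, -3.660); state += dt/6·(k1+2k2+2k3+k4)
t=0.010: state=(2.431, 1.083)
t=0.020: state=(2.442, 1.047)
t=0.030: state=(2.452, 1.011)
continuing one RK4 step at a time; state shown every 25 steps (Δt=0.25):
t=0.250: state=(2.596, 0.332)
t=0.500: state=(2.599, -0.305)
t=0.750: state=(2.442, -0.965)
t=1.000: state=(2.102, -1.785)
t=1.250: state=(1.534, -2.777)
t=1.500: state=(0.726, -3.604)
t=1.750: state=(-0.196, -3.594)
t=2.000: state=(-0.987, -2.610)
t=2.250: state=(-1.471, -1.255)
t=2.500: state=(-1.620, 0.051)
t=2.750: state=(-1.455, 1.247)
t=3.000: state=(-1.010, 2.272)
t=3.250: state=(-0.358, 2.830)
t=3.500: state=(0.337, 2.590)
t=3.750: state=(0.879, 1.669)
t=4.000: state=(1.151, 0.493)
t=4.250: state=(1.129, -0.652)
t=4.500: state=(0.841, -1.605)
t=4.750: state=(0.360, -2.149)
t=5.000: state=(-0.180, -2.067)
t=5.250: state=(-0.624, -1.406)
t=5.500: state=(-0.860, -0.458)
t=5.750: state=(-0.852, 0.504)
t=6.000: state=(-0.623, 1.280)
t=6.250: state=(-0.244, 1.679)
t=6.500: state=(0.173, 1.572)
t=6.750: state=(0.505, 1.025)
t=7.000: state=(0.667, 0.257)
t=7.250: state=(0.634, -0.507)
t=7.360: state=(0.562, -0.794)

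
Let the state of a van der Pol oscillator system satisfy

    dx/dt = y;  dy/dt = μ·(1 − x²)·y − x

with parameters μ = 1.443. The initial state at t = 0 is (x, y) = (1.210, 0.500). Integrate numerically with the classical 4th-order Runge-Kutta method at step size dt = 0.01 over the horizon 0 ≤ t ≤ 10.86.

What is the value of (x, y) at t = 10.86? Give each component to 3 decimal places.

t=0.000: state=(1.210, 0.500)
step 1 (dt=0.01): k1=(0.500, -1.545), k2=(0.492, -1.546), k3=(0.492, -1.546), k4=(0.485, -1.548); state += dt/6·(k1+2k2+2k3+k4)
t=0.010: state=(1.215, 0.485)
t=0.020: state=(1.220, 0.469)
t=0.030: state=(1.224, 0.454)
continuing one RK4 step at a time; state shown every 50 steps (Δt=0.5):
t=0.500: state=(1.277, -0.189)
t=1.000: state=(1.060, -0.668)
t=1.500: state=(0.586, -1.300)
t=2.000: state=(-0.369, -2.639)
t=2.500: state=(-1.688, -1.720)
t=3.000: state=(-1.962, 0.156)
t=3.500: state=(-1.788, 0.465)
t=4.000: state=(-1.518, 0.618)
t=4.500: state=(-1.153, 0.873)
t=5.000: state=(-0.586, 1.498)
t=5.500: state=(0.503, 2.964)
t=6.000: state=(1.826, 1.386)
t=6.500: state=(1.993, -0.236)
t=7.000: state=(1.802, -0.473)
t=7.500: state=(1.532, -0.614)
t=8.000: state=(1.171, -0.859)
t=8.500: state=(0.616, -1.459)
t=9.000: state=(-0.444, -2.908)
t=9.500: state=(-1.797, -1.519)
t=10.000: state=(-1.997, 0.216)
t=10.500: state=(-1.811, 0.468)
t=10.860: state=(-1.626, 0.564)

(x, y) = (-1.626, 0.564)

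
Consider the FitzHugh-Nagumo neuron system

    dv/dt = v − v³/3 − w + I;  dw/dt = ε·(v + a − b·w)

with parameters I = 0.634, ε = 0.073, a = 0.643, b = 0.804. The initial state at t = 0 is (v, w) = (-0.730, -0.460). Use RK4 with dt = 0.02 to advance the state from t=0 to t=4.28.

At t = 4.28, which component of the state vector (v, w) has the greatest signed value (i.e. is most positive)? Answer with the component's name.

largest component: v

t=0.000: state=(-0.730, -0.460)
step 1 (dt=0.02): k1=(0.494, 0.021), k2=(0.496, 0.021), k3=(0.496, 0.021), k4=(0.498, 0.021); state += dt/6·(k1+2k2+2k3+k4)
t=0.020: state=(-0.720, -0.460)
t=0.040: state=(-0.710, -0.459)
t=0.060: state=(-0.700, -0.459)
continuing one RK4 step at a time; state shown every 10 steps (Δt=0.2):
t=0.200: state=(-0.626, -0.455)
t=0.400: state=(-0.511, -0.449)
t=0.600: state=(-0.378, -0.441)
t=0.800: state=(-0.223, -0.431)
t=1.000: state=(-0.037, -0.418)
t=1.200: state=(0.186, -0.403)
t=1.400: state=(0.452, -0.384)
t=1.600: state=(0.758, -0.362)
t=1.800: state=(1.085, -0.335)
t=2.000: state=(1.394, -0.304)
t=2.200: state=(1.645, -0.269)
t=2.400: state=(1.819, -0.231)
t=2.600: state=(1.923, -0.192)
t=2.800: state=(1.977, -0.152)
t=3.000: state=(2.002, -0.112)
t=3.200: state=(2.010, -0.072)
t=3.400: state=(2.008, -0.033)
t=3.600: state=(2.001, 0.006)
t=3.800: state=(1.992, 0.045)
t=4.000: state=(1.981, 0.082)
t=4.200: state=(1.969, 0.119)
t=4.280: state=(1.964, 0.134)
compare at T: v=1.964, w=0.134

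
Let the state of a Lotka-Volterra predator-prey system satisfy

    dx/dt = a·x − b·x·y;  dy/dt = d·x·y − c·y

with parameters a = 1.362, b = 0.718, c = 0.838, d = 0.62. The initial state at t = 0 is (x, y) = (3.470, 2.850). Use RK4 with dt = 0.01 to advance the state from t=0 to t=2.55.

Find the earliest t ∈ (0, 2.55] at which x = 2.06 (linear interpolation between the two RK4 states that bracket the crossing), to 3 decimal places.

t = 0.429

t=0.000: state=(3.470, 2.850)
step 1 (dt=0.01): k1=(-2.375, 3.743), k2=(-2.413, 3.747), k3=(-2.413, 3.746), k4=(-2.451, 3.749); state += dt/6·(k1+2k2+2k3+k4)
t=0.010: state=(3.446, 2.887)
t=0.020: state=(3.421, 2.925)
t=0.030: state=(3.395, 2.963)
continuing one RK4 step at a time; state shown every 10 steps (Δt=0.1):
t=0.100: state=(3.197, 3.224)
t=0.200: state=(2.869, 3.579)
t=0.300: state=(2.514, 3.889)
t=0.400: state=(2.159, 4.134)
t=0.420: state=(2.090, 4.173)
next step: t=0.430: state=(2.056, 4.192) — x has crossed 2.06
linear interpolation between t=0.420 (2.09001) and t=0.430 (2.05599) → t≈0.429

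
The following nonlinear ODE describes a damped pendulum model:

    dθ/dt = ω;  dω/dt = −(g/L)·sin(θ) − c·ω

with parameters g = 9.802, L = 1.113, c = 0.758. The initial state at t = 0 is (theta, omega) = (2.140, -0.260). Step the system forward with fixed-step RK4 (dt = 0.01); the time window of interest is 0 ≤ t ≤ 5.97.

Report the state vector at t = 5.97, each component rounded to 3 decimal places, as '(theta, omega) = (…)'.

(theta, omega) = (-0.162, 0.405)

t=0.000: state=(2.140, -0.260)
step 1 (dt=0.01): k1=(-0.260, -7.221), k2=(-0.296, -7.200), k3=(-0.296, -7.201), k4=(-0.332, -7.181); state += dt/6·(k1+2k2+2k3+k4)
t=0.010: state=(2.137, -0.332)
t=0.020: state=(2.133, -0.404)
t=0.030: state=(2.129, -0.475)
continuing one RK4 step at a time; state shown every 20 steps (Δt=0.2):
t=0.200: state=(1.947, -1.660)
t=0.400: state=(1.477, -3.026)
t=0.600: state=(0.759, -4.044)
t=0.800: state=(-0.068, -3.995)
t=1.000: state=(-0.757, -2.748)
t=1.200: state=(-1.135, -1.012)
t=1.400: state=(-1.168, 0.641)
t=1.600: state=(-0.900, 1.967)
t=1.800: state=(-0.421, 2.691)
t=2.000: state=(0.117, 2.542)
t=2.200: state=(0.543, 1.627)
t=2.400: state=(0.746, 0.387)
t=2.600: state=(0.704, -0.774)
t=2.800: state=(0.461, -1.576)
t=3.000: state=(0.112, -1.812)
t=3.200: state=(-0.224, -1.450)
t=3.400: state=(-0.442, -0.689)
t=3.600: state=(-0.493, 0.166)
t=3.800: state=(-0.387, 0.853)
t=4.000: state=(-0.176, 1.190)
t=4.200: state=(0.061, 1.109)
t=4.400: state=(0.245, 0.689)
t=4.600: state=(0.326, 0.115)
t=4.800: state=(0.294, -0.414)
t=5.000: state=(0.174, -0.741)
t=5.200: state=(0.017, -0.790)
t=5.400: state=(-0.124, -0.583)
t=5.600: state=(-0.206, -0.220)
t=5.800: state=(-0.211, 0.160)
t=5.970: state=(-0.162, 0.405)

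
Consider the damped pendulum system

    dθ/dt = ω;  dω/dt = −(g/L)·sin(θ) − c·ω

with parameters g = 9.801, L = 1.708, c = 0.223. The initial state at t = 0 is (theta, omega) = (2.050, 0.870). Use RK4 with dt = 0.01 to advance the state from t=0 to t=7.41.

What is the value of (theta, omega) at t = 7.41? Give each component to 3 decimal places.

(theta, omega) = (-0.675, -1.112)

t=0.000: state=(2.050, 0.870)
step 1 (dt=0.01): k1=(0.870, -5.286), k2=(0.844, -5.269), k3=(0.844, -5.269), k4=(0.817, -5.252); state += dt/6·(k1+2k2+2k3+k4)
t=0.010: state=(2.058, 0.817)
t=0.020: state=(2.066, 0.765)
t=0.030: state=(2.074, 0.713)
continuing one RK4 step at a time; state shown every 25 steps (Δt=0.25):
t=0.250: state=(2.109, -0.377)
t=0.500: state=(1.862, -1.616)
t=0.750: state=(1.296, -2.905)
t=1.000: state=(0.441, -3.793)
t=1.250: state=(-0.502, -3.533)
t=1.500: state=(-1.240, -2.272)
t=1.750: state=(-1.620, -0.770)
t=2.000: state=(-1.632, 0.662)
t=2.250: state=(-1.295, 2.010)
t=2.500: state=(-0.651, 3.049)
t=2.750: state=(0.155, 3.216)
t=3.000: state=(0.868, 2.347)
t=3.250: state=(1.288, 0.980)
t=3.500: state=(1.355, -0.435)
t=3.750: state=(1.081, -1.728)
t=4.000: state=(0.522, -2.639)
t=4.250: state=(-0.170, -2.734)
t=4.500: state=(-0.769, -1.940)
t=4.750: state=(-1.103, -0.694)
t=5.000: state=(-1.112, 0.608)
t=5.250: state=(-0.813, 1.733)
t=5.500: state=(-0.286, 2.372)
t=5.750: state=(0.306, 2.222)
t=6.000: state=(0.766, 1.372)
t=6.250: state=(0.966, 0.214)
t=6.500: state=(0.874, -0.927)
t=6.750: state=(0.526, -1.788)
t=7.000: state=(0.028, -2.074)
t=7.250: state=(-0.451, -1.657)
t=7.410: state=(-0.675, -1.112)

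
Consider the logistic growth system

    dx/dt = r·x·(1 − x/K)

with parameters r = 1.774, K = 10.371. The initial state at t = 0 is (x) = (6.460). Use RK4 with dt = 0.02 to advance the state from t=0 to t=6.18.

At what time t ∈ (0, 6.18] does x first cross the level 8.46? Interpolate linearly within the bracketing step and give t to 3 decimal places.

t = 0.556

t=0.000: state=(6.460)
step 1 (dt=0.02): k1=(4.322), k2=(4.303), k3=(4.303), k4=(4.283); state += dt/6·(k1+2k2+2k3+k4)
t=0.020: state=(6.546)
t=0.040: state=(6.631)
t=0.060: state=(6.716)
continuing one RK4 step at a time; state shown every 10 steps (Δt=0.2):
t=0.200: state=(7.280)
t=0.400: state=(7.991)
t=0.540: state=(8.416)
next step: t=0.560: state=(8.472) — x has crossed 8.46
linear interpolation between t=0.540 (8.41608) and t=0.560 (8.47175) → t≈0.556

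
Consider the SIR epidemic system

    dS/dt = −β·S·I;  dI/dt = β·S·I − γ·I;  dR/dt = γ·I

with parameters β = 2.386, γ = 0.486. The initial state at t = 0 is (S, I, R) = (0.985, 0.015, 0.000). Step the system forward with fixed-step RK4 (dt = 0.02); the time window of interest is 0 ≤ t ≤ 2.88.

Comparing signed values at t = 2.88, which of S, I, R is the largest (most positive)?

largest component: I

t=0.000: state=(0.985, 0.015, 0.000)
step 1 (dt=0.02): k1=(-0.035, 0.028, 0.007), k2=(-0.036, 0.028, 0.007), k3=(-0.036, 0.028, 0.007), k4=(-0.037, 0.029, 0.008); state += dt/6·(k1+2k2+2k3+k4)
t=0.020: state=(0.984, 0.016, 0.000)
t=0.040: state=(0.984, 0.016, 0.000)
t=0.060: state=(0.983, 0.017, 0.000)
continuing one RK4 step at a time; state shown every 5 steps (Δt=0.1):
t=0.100: state=(0.981, 0.018, 0.001)
t=0.200: state=(0.976, 0.022, 0.002)
t=0.300: state=(0.971, 0.026, 0.003)
t=0.400: state=(0.964, 0.031, 0.004)
t=0.500: state=(0.956, 0.038, 0.006)
t=0.600: state=(0.947, 0.045, 0.008)
t=0.700: state=(0.936, 0.054, 0.010)
t=0.800: state=(0.923, 0.064, 0.013)
t=0.900: state=(0.908, 0.075, 0.017)
t=1.000: state=(0.890, 0.089, 0.021)
t=1.100: state=(0.870, 0.105, 0.025)
t=1.200: state=(0.847, 0.122, 0.031)
t=1.300: state=(0.821, 0.142, 0.037)
t=1.400: state=(0.791, 0.164, 0.045)
t=1.500: state=(0.759, 0.188, 0.053)
t=1.600: state=(0.723, 0.214, 0.063)
t=1.700: state=(0.685, 0.241, 0.074)
t=1.800: state=(0.644, 0.269, 0.086)
t=1.900: state=(0.602, 0.298, 0.100)
t=2.000: state=(0.559, 0.326, 0.115)
t=2.100: state=(0.516, 0.352, 0.132)
t=2.200: state=(0.473, 0.378, 0.150)
t=2.300: state=(0.431, 0.401, 0.168)
t=2.400: state=(0.390, 0.421, 0.188)
t=2.500: state=(0.352, 0.438, 0.209)
t=2.600: state=(0.317, 0.452, 0.231)
t=2.700: state=(0.284, 0.463, 0.253)
t=2.800: state=(0.254, 0.470, 0.276)
t=2.880: state=(0.232, 0.473, 0.294)
compare at T: S=0.232, I=0.473, R=0.294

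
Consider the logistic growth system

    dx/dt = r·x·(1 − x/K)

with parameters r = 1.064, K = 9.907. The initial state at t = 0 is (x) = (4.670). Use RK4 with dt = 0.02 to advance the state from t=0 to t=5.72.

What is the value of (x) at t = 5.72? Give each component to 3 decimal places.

(x) = (9.882)

t=0.000: state=(4.670)
step 1 (dt=0.02): k1=(2.627), k2=(2.628), k3=(2.628), k4=(2.630); state += dt/6·(k1+2k2+2k3+k4)
t=0.020: state=(4.723)
t=0.040: state=(4.775)
t=0.060: state=(4.828)
continuing one RK4 step at a time; state shown every 10 steps (Δt=0.2):
t=0.200: state=(5.197)
t=0.400: state=(5.718)
t=0.600: state=(6.222)
t=0.800: state=(6.700)
t=1.000: state=(7.143)
t=1.200: state=(7.546)
t=1.400: state=(7.908)
t=1.600: state=(8.226)
t=1.800: state=(8.502)
t=2.000: state=(8.740)
t=2.200: state=(8.942)
t=2.400: state=(9.112)
t=2.600: state=(9.254)
t=2.800: state=(9.373)
t=3.000: state=(9.471)
t=3.200: state=(9.551)
t=3.400: state=(9.617)
t=3.600: state=(9.672)
t=3.800: state=(9.716)
t=4.000: state=(9.752)
t=4.200: state=(9.781)
t=4.400: state=(9.805)
t=4.600: state=(9.824)
t=4.800: state=(9.840)
t=5.000: state=(9.853)
t=5.200: state=(9.863)
t=5.400: state=(9.872)
t=5.600: state=(9.878)
t=5.720: state=(9.882)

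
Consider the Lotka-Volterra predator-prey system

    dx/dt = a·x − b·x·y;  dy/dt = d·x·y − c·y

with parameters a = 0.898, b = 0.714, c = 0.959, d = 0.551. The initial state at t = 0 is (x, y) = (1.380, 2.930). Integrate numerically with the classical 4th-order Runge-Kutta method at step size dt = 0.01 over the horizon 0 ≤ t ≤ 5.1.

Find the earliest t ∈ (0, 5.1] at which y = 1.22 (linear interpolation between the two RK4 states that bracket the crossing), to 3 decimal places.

t = 1.617

t=0.000: state=(1.380, 2.930)
step 1 (dt=0.01): k1=(-1.648, -0.582), k2=(-1.635, -0.595), k3=(-1.635, -0.595), k4=(-1.622, -0.607); state += dt/6·(k1+2k2+2k3+k4)
t=0.010: state=(1.364, 2.924)
t=0.020: state=(1.348, 2.918)
t=0.030: state=(1.332, 2.911)
continuing one RK4 step at a time; state shown every 20 steps (Δt=0.2):
t=0.200: state=(1.098, 2.770)
t=0.400: state=(0.898, 2.551)
t=0.600: state=(0.760, 2.306)
t=0.800: state=(0.666, 2.059)
t=1.000: state=(0.604, 1.822)
t=1.200: state=(0.566, 1.604)
t=1.400: state=(0.547, 1.408)
t=1.600: state=(0.542, 1.234)
t=1.610: state=(0.542, 1.225)
next step: t=1.620: state=(0.542, 1.217) — y has crossed 1.22
linear interpolation between t=1.610 (1.22548) and t=1.620 (1.21742) → t≈1.617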